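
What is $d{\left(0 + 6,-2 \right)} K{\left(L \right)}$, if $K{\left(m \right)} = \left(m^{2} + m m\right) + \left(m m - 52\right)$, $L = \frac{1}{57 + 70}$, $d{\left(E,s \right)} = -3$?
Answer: $\frac{2516115}{16129} \approx 156.0$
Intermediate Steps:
$L = \frac{1}{127} \approx 0.007874$
$K{\left(m \right)} = -52 + 3 m^{2}$ ($K{\left(m \right)} = \left(m^{2} + m^{2}\right) + \left(m^{2} - 52\right) = 2 m^{2} + \left(-52 + m^{2}\right) = -52 + 3 m^{2}$)
$d{\left(0 + 6,-2 \right)} K{\left(L \right)} = - 3 \left(-52 + \frac{3}{16129}\right) = \left(-3\right) \left(- \frac{838705}{16129}\right) = \frac{2516115}{16129}$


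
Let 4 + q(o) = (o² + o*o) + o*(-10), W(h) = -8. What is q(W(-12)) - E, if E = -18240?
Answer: 18444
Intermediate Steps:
q(o) = -4 - 10*o + 2*o² (q(o) = -4 + ((o² + o*o) + o*(-10)) = -4 + ((o² + o²) - 10*o) = -4 + (2*o² - 10*o) = -4 + (-10*o + 2*o²) = -4 - 10*o + 2*o²)
q(W(-12)) - E = (-4 - 10*(-8) + 2*(-8)²) - 1*(-18240) = (-4 + 80 + 2*64) + 18240 = (-4 + 80 + 128) + 18240 = 204 + 18240 = 18444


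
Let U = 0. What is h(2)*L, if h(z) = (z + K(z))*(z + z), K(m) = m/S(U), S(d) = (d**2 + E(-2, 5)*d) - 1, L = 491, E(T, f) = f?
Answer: 0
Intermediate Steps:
S(d) = -1 + d**2 + 5*d (S(d) = (d**2 + 5*d) - 1 = -1 + d**2 + 5*d)
K(m) = -m (K(m) = m/(-1 + 0**2 + 5*0) = m/(-1 + 0 + 0) = m/(-1) = m*(-1) = -m)
h(z) = 0 (h(z) = (z - z)*(z + z) = 0*(2*z) = 0)
h(2)*L = 0*491 = 0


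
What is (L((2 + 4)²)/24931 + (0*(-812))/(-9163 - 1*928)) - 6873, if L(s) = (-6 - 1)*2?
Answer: -171350777/24931 ≈ -6873.0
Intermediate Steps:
L(s) = -14 (L(s) = -7*2 = -14)
(L((2 + 4)²)/24931 + (0*(-812))/(-9163 - 1*928)) - 6873 = (-14/24931 + (0*(-812))/(-9163 - 1*928)) - 6873 = (-14*1/24931 + 0/(-9163 - 928)) - 6873 = (-14/24931 + 0/(-10091)) - 6873 = (-14/24931 + 0*(-1/10091)) - 6873 = (-14/24931 + 0) - 6873 = -14/24931 - 6873 = -171350777/24931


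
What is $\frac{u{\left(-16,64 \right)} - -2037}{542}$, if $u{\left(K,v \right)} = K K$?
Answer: $\frac{2293}{542} \approx 4.2306$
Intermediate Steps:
$u{\left(K,v \right)} = K^{2}$
$\frac{u{\left(-16,64 \right)} - -2037}{542} = \frac{\left(-16\right)^{2} - -2037}{542} = \left(256 + 2037\right) \frac{1}{542} = 2293 \cdot \frac{1}{542} = \frac{2293}{542}$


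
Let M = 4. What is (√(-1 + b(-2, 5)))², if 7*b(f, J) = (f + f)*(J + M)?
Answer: -43/7 ≈ -6.1429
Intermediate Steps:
b(f, J) = 2*f*(4 + J)/7 (b(f, J) = ((f + f)*(J + 4))/7 = ((2*f)*(4 + J))/7 = (2*f*(4 + J))/7 = 2*f*(4 + J)/7)
(√(-1 + b(-2, 5)))² = (√(-1 + (2/7)*(-2)*(4 + 5)))² = (√(-1 + (2/7)*(-2)*9))² = (√(-1 - 36/7))² = (√(-43/7))² = (I*√301/7)² = -43/7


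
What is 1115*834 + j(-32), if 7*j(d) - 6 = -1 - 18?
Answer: 6509357/7 ≈ 9.2991e+5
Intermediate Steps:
j(d) = -13/7 (j(d) = 6/7 + (-1 - 18)/7 = 6/7 + (⅐)*(-19) = 6/7 - 19/7 = -13/7)
1115*834 + j(-32) = 1115*834 - 13/7 = 929910 - 13/7 = 6509357/7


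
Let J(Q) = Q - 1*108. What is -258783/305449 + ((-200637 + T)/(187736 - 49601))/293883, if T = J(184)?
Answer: -10505493836631404/12399863494689045 ≈ -0.84723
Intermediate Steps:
J(Q) = -108 + Q (J(Q) = Q - 108 = -108 + Q)
T = 76 (T = -108 + 184 = 76)
-258783/305449 + ((-200637 + T)/(187736 - 49601))/293883 = -258783/305449 + ((-200637 + 76)/(187736 - 49601))/293883 = -258783*1/305449 - 200561/138135*(1/293883) = -258783/305449 - 200561*1/138135*(1/293883) = -258783/305449 - 200561/138135*1/293883 = -258783/305449 - 200561/40595528205 = -10505493836631404/12399863494689045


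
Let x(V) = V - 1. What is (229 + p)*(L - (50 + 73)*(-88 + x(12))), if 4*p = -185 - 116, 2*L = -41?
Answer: 11624115/8 ≈ 1.4530e+6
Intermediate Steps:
x(V) = -1 + V
L = -41/2 (L = (1/2)*(-41) = -41/2 ≈ -20.500)
p = -301/4 (p = (-185 - 116)/4 = (1/4)*(-301) = -301/4 ≈ -75.250)
(229 + p)*(L - (50 + 73)*(-88 + x(12))) = (229 - 301/4)*(-41/2 - (50 + 73)*(-88 + (-1 + 12))) = 615*(-41/2 - 123*(-88 + 11))/4 = 615*(-41/2 - 123*(-77))/4 = 615*(-41/2 - 1*(-9471))/4 = 615*(-41/2 + 9471)/4 = (615/4)*(18901/2) = 11624115/8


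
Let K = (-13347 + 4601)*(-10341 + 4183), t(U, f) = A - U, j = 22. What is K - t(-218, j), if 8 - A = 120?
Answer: 53857762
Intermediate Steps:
A = -112 (A = 8 - 1*120 = 8 - 120 = -112)
t(U, f) = -112 - U
K = 53857868 (K = -8746*(-6158) = 53857868)
K - t(-218, j) = 53857868 - (-112 - 1*(-218)) = 53857868 - (-112 + 218) = 53857868 - 1*106 = 53857868 - 106 = 53857762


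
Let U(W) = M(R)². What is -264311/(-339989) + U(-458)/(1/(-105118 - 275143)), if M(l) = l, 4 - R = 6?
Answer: -517137964205/339989 ≈ -1.5210e+6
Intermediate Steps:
R = -2 (R = 4 - 1*6 = 4 - 6 = -2)
U(W) = 4 (U(W) = (-2)² = 4)
-264311/(-339989) + U(-458)/(1/(-105118 - 275143)) = -264311/(-339989) + 4/(1/(-105118 - 275143)) = -264311*(-1/339989) + 4/(1/(-380261)) = 264311/339989 + 4/(-1/380261) = 264311/339989 + 4*(-380261) = 264311/339989 - 1521044 = -517137964205/339989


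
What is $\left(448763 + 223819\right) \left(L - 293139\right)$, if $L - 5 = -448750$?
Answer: $-498977824488$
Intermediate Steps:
$L = -448745$ ($L = 5 - 448750 = -448745$)
$\left(448763 + 223819\right) \left(L - 293139\right) = \left(448763 + 223819\right) \left(-448745 - 293139\right) = 672582 \left(-741884\right) = -498977824488$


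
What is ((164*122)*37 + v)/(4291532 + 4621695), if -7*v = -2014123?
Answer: 7196195/62392589 ≈ 0.11534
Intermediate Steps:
v = 2014123/7 (v = -1/7*(-2014123) = 2014123/7 ≈ 2.8773e+5)
((164*122)*37 + v)/(4291532 + 4621695) = ((164*122)*37 + 2014123/7)/(4291532 + 4621695) = (20008*37 + 2014123/7)/8913227 = (740296 + 2014123/7)*(1/8913227) = (7196195/7)*(1/8913227) = 7196195/62392589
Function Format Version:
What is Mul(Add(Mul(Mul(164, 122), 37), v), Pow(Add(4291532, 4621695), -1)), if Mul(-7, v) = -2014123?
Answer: Rational(7196195, 62392589) ≈ 0.11534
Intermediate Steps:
v = Rational(2014123, 7) (v = Mul(Rational(-1, 7), -2014123) = Rational(2014123, 7) ≈ 2.8773e+5)
Mul(Add(Mul(Mul(164, 122), 37), v), Pow(Add(4291532, 4621695), -1)) = Mul(Add(Mul(Mul(164, 122), 37), Rational(2014123, 7)), Pow(Add(4291532, 4621695), -1)) = Mul(Add(Mul(20008, 37), Rational(2014123, 7)), Pow(8913227, -1)) = Mul(Add(740296, Rational(2014123, 7)), Rational(1, 8913227)) = Mul(Rational(7196195, 7), Rational(1, 8913227)) = Rational(7196195, 62392589)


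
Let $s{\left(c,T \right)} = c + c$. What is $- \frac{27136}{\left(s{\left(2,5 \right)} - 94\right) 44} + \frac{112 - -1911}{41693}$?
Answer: $\frac{142424041}{20638035} \approx 6.901$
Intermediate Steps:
$s{\left(c,T \right)} = 2 c$
$- \frac{27136}{\left(s{\left(2,5 \right)} - 94\right) 44} + \frac{112 - -1911}{41693} = - \frac{27136}{\left(2 \cdot 2 - 94\right) 44} + \frac{112 - -1911}{41693} = - \frac{27136}{\left(4 - 94\right) 44} + \left(112 + 1911\right) \frac{1}{41693} = - \frac{27136}{\left(-90\right) 44} + 2023 \cdot \frac{1}{41693} = - \frac{27136}{-3960} + \frac{2023}{41693} = \left(-27136\right) \left(- \frac{1}{3960}\right) + \frac{2023}{41693} = \frac{3392}{495} + \frac{2023}{41693} = \frac{142424041}{20638035}$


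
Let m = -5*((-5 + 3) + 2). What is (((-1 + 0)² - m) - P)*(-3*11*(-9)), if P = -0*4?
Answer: 297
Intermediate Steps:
m = 0 (m = -5*(-2 + 2) = -5*0 = 0)
P = 0 (P = -13*0 = 0)
(((-1 + 0)² - m) - P)*(-3*11*(-9)) = (((-1 + 0)² - 1*0) - 1*0)*(-3*11*(-9)) = (((-1)² + 0) + 0)*(-33*(-9)) = ((1 + 0) + 0)*297 = (1 + 0)*297 = 1*297 = 297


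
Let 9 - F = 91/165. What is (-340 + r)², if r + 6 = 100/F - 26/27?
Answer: 39775045108516/354154761 ≈ 1.1231e+5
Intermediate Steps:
F = 1394/165 (F = 9 - 91/165 = 1394/165 ≈ 8.4485)
r = 91714/18819 (r = -6 + (100/(1394/165) - 26/27) = -6 + (100*(165/1394) - 26*1/27) = -6 + (8250/697 - 26/27) = -6 + 204628/18819 = 91714/18819 ≈ 4.8735)
(-340 + r)² = (-340 + 91714/18819)² = (-6306746/18819)² = 39775045108516/354154761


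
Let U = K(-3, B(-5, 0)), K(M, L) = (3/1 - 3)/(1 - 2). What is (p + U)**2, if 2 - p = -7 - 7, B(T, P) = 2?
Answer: 256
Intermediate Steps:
K(M, L) = 0 (K(M, L) = (3*1 - 3)/(-1) = (3 - 3)*(-1) = 0*(-1) = 0)
p = 16 (p = 2 - (-7 - 7) = 2 - 1*(-14) = 2 + 14 = 16)
U = 0
(p + U)**2 = (16 + 0)**2 = 16**2 = 256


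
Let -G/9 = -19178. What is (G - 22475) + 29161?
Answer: 179288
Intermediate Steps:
G = 172602 (G = -9*(-19178) = 172602)
(G - 22475) + 29161 = (172602 - 22475) + 29161 = 150127 + 29161 = 179288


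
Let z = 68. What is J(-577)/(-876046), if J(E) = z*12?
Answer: -408/438023 ≈ -0.00093146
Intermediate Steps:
J(E) = 816 (J(E) = 68*12 = 816)
J(-577)/(-876046) = 816/(-876046) = 816*(-1/876046) = -408/438023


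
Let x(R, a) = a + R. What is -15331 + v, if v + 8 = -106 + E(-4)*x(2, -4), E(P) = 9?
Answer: -15463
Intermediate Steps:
x(R, a) = R + a
v = -132 (v = -8 + (-106 + 9*(2 - 4)) = -8 + (-106 + 9*(-2)) = -8 + (-106 - 18) = -8 - 124 = -132)
-15331 + v = -15331 - 132 = -15463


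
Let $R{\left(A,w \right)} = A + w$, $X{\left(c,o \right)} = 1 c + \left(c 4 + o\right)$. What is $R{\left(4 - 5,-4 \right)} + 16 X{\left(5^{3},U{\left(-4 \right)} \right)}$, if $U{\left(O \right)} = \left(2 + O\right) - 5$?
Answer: $9883$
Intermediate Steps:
$U{\left(O \right)} = -3 + O$
$X{\left(c,o \right)} = o + 5 c$ ($X{\left(c,o \right)} = c + \left(4 c + o\right) = c + \left(o + 4 c\right) = o + 5 c$)
$R{\left(4 - 5,-4 \right)} + 16 X{\left(5^{3},U{\left(-4 \right)} \right)} = \left(\left(4 - 5\right) - 4\right) + 16 \left(\left(-3 - 4\right) + 5 \cdot 5^{3}\right) = \left(\left(4 - 5\right) - 4\right) + 16 \left(-7 + 5 \cdot 125\right) = \left(-1 - 4\right) + 16 \left(-7 + 625\right) = -5 + 16 \cdot 618 = -5 + 9888 = 9883$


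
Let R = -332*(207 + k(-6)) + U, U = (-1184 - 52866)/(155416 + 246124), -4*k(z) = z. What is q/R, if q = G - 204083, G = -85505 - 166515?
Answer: 18314359862/2779545593 ≈ 6.5890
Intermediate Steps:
G = -252020
k(z) = -z/4
U = -5405/40154 (U = -54050/401540 = -54050*1/401540 = -5405/40154 ≈ -0.13461)
R = -2779545593/40154 (R = -332*(207 - ¼*(-6)) - 5405/40154 = -332*(207 + 3/2) - 5405/40154 = -332*417/2 - 5405/40154 = -69222 - 5405/40154 = -2779545593/40154 ≈ -69222.)
q = -456103 (q = -252020 - 204083 = -456103)
q/R = -456103/(-2779545593/40154) = -456103*(-40154/2779545593) = 18314359862/2779545593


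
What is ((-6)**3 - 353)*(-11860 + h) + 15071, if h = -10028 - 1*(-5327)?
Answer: 9438280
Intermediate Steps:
h = -4701 (h = -10028 + 5327 = -4701)
((-6)**3 - 353)*(-11860 + h) + 15071 = ((-6)**3 - 353)*(-11860 - 4701) + 15071 = (-216 - 353)*(-16561) + 15071 = -569*(-16561) + 15071 = 9423209 + 15071 = 9438280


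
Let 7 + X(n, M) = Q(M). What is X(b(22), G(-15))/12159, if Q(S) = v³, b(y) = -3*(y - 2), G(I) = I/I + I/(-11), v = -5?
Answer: -44/4053 ≈ -0.010856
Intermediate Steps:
G(I) = 1 - I/11 (G(I) = 1 + I*(-1/11) = 1 - I/11)
b(y) = 6 - 3*y (b(y) = -3*(-2 + y) = 6 - 3*y)
Q(S) = -125 (Q(S) = (-5)³ = -125)
X(n, M) = -132 (X(n, M) = -7 - 125 = -132)
X(b(22), G(-15))/12159 = -132/12159 = -132*1/12159 = -44/4053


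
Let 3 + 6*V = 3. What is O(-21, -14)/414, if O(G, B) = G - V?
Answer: -7/138 ≈ -0.050725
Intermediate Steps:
V = 0 (V = -½ + (⅙)*3 = -½ + ½ = 0)
O(G, B) = G (O(G, B) = G - 1*0 = G + 0 = G)
O(-21, -14)/414 = -21/414 = -21*1/414 = -7/138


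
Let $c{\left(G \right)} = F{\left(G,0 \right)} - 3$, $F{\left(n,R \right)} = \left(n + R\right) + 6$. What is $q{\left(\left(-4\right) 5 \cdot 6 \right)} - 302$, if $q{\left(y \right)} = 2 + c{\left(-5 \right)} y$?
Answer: $-60$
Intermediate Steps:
$F{\left(n,R \right)} = 6 + R + n$ ($F{\left(n,R \right)} = \left(R + n\right) + 6 = 6 + R + n$)
$c{\left(G \right)} = 3 + G$ ($c{\left(G \right)} = \left(6 + 0 + G\right) - 3 = \left(6 + G\right) - 3 = 3 + G$)
$q{\left(y \right)} = 2 - 2 y$ ($q{\left(y \right)} = 2 + \left(3 - 5\right) y = 2 - 2 y$)
$q{\left(\left(-4\right) 5 \cdot 6 \right)} - 302 = \left(2 - 2 \left(-4\right) 5 \cdot 6\right) - 302 = \left(2 - 2 \left(\left(-20\right) 6\right)\right) - 302 = \left(2 - -240\right) - 302 = \left(2 + 240\right) - 302 = 242 - 302 = -60$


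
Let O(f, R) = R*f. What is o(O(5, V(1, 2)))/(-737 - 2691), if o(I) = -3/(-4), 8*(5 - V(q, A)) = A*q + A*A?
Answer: -3/13712 ≈ -0.00021879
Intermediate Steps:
V(q, A) = 5 - A²/8 - A*q/8 (V(q, A) = 5 - (A*q + A*A)/8 = 5 - (A*q + A²)/8 = 5 - (A² + A*q)/8 = 5 + (-A²/8 - A*q/8) = 5 - A²/8 - A*q/8)
o(I) = ¾ (o(I) = -3*(-¼) = ¾)
o(O(5, V(1, 2)))/(-737 - 2691) = 3/(4*(-737 - 2691)) = (¾)/(-3428) = (¾)*(-1/3428) = -3/13712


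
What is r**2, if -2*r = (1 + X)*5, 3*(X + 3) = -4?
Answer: 625/9 ≈ 69.444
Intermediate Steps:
X = -13/3 (X = -3 + (1/3)*(-4) = -3 - 4/3 = -13/3 ≈ -4.3333)
r = 25/3 (r = -(1 - 13/3)*5/2 = -(-5)*5/3 = -1/2*(-50/3) = 25/3 ≈ 8.3333)
r**2 = (25/3)**2 = 625/9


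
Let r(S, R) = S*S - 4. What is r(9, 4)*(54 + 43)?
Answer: 7469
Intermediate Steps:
r(S, R) = -4 + S² (r(S, R) = S² - 4 = -4 + S²)
r(9, 4)*(54 + 43) = (-4 + 9²)*(54 + 43) = (-4 + 81)*97 = 77*97 = 7469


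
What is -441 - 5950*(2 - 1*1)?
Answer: -6391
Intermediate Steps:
-441 - 5950*(2 - 1*1) = -441 - 5950*(2 - 1) = -441 - 5950 = -6391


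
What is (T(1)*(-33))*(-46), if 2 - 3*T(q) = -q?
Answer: 1518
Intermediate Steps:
T(q) = ⅔ + q/3 (T(q) = ⅔ - (-1)*q/3 = ⅔ + q/3)
(T(1)*(-33))*(-46) = ((⅔ + (⅓)*1)*(-33))*(-46) = ((⅔ + ⅓)*(-33))*(-46) = (1*(-33))*(-46) = -33*(-46) = 1518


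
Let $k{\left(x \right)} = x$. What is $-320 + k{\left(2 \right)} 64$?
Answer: $-192$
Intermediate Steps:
$-320 + k{\left(2 \right)} 64 = -320 + 2 \cdot 64 = -320 + 128 = -192$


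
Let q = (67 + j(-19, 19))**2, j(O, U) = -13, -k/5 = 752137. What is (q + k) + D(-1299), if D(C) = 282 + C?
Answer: -3758786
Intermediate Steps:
k = -3760685 (k = -5*752137 = -3760685)
q = 2916 (q = (67 - 13)**2 = 54**2 = 2916)
(q + k) + D(-1299) = (2916 - 3760685) + (282 - 1299) = -3757769 - 1017 = -3758786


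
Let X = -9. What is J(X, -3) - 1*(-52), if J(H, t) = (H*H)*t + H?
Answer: -200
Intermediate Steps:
J(H, t) = H + t*H² (J(H, t) = H²*t + H = t*H² + H = H + t*H²)
J(X, -3) - 1*(-52) = -9*(1 - 9*(-3)) - 1*(-52) = -9*(1 + 27) + 52 = -9*28 + 52 = -252 + 52 = -200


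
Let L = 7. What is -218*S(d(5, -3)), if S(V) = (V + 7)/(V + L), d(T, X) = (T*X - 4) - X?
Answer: -218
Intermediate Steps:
d(T, X) = -4 - X + T*X (d(T, X) = (-4 + T*X) - X = -4 - X + T*X)
S(V) = 1 (S(V) = (V + 7)/(V + 7) = (7 + V)/(7 + V) = 1)
-218*S(d(5, -3)) = -218*1 = -218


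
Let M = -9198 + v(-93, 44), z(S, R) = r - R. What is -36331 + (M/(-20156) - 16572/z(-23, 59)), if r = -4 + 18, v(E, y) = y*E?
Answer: -5436386723/151170 ≈ -35962.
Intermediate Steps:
v(E, y) = E*y
r = 14
z(S, R) = 14 - R
M = -13290 (M = -9198 - 93*44 = -9198 - 4092 = -13290)
-36331 + (M/(-20156) - 16572/z(-23, 59)) = -36331 + (-13290/(-20156) - 16572/(14 - 1*59)) = -36331 + (-13290*(-1/20156) - 16572/(14 - 59)) = -36331 + (6645/10078 - 16572/(-45)) = -36331 + (6645/10078 - 16572*(-1/45)) = -36331 + (6645/10078 + 5524/15) = -36331 + 55770547/151170 = -5436386723/151170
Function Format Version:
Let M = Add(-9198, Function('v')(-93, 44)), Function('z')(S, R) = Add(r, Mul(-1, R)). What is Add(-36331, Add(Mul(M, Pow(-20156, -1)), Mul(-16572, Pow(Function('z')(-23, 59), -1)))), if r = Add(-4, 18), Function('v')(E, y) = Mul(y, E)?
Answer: Rational(-5436386723, 151170) ≈ -35962.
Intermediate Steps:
Function('v')(E, y) = Mul(E, y)
r = 14
Function('z')(S, R) = Add(14, Mul(-1, R))
M = -13290 (M = Add(-9198, Mul(-93, 44)) = Add(-9198, -4092) = -13290)
Add(-36331, Add(Mul(M, Pow(-20156, -1)), Mul(-16572, Pow(Function('z')(-23, 59), -1)))) = Add(-36331, Add(Mul(-13290, Pow(-20156, -1)), Mul(-16572, Pow(Add(14, Mul(-1, 59)), -1)))) = Add(-36331, Add(Mul(-13290, Rational(-1, 20156)), Mul(-16572, Pow(Add(14, -59), -1)))) = Add(-36331, Add(Rational(6645, 10078), Mul(-16572, Pow(-45, -1)))) = Add(-36331, Add(Rational(6645, 10078), Mul(-16572, Rational(-1, 45)))) = Add(-36331, Add(Rational(6645, 10078), Rational(5524, 15))) = Add(-36331, Rational(55770547, 151170)) = Rational(-5436386723, 151170)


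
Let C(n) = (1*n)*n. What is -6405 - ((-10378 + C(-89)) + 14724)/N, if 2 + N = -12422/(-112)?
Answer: -13250349/2033 ≈ -6517.6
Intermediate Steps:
C(n) = n**2 (C(n) = n*n = n**2)
N = 6099/56 (N = -2 - 12422/(-112) = -2 - 12422*(-1/112) = -2 + 6211/56 = 6099/56 ≈ 108.91)
-6405 - ((-10378 + C(-89)) + 14724)/N = -6405 - ((-10378 + (-89)**2) + 14724)/6099/56 = -6405 - ((-10378 + 7921) + 14724)*56/6099 = -6405 - (-2457 + 14724)*56/6099 = -6405 - 12267*56/6099 = -6405 - 1*228984/2033 = -6405 - 228984/2033 = -13250349/2033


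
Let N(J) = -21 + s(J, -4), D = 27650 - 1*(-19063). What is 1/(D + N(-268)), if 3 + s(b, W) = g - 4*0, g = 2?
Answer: 1/46691 ≈ 2.1417e-5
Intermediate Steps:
D = 46713 (D = 27650 + 19063 = 46713)
s(b, W) = -1 (s(b, W) = -3 + (2 - 4*0) = -3 + (2 + 0) = -3 + 2 = -1)
N(J) = -22 (N(J) = -21 - 1 = -22)
1/(D + N(-268)) = 1/(46713 - 22) = 1/46691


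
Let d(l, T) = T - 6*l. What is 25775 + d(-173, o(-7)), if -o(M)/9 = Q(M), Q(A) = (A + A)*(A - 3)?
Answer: 25553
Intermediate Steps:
Q(A) = 2*A*(-3 + A) (Q(A) = (2*A)*(-3 + A) = 2*A*(-3 + A))
o(M) = -18*M*(-3 + M)
25775 + d(-173, o(-7)) = 25775 + (18*(-7)*(3 - 1*(-7)) - 6*(-173)) = 25775 + (18*(-7)*(3 + 7) + 1038) = 25775 + (18*(-7)*10 + 1038) = 25775 + (-1260 + 1038) = 25775 - 222 = 25553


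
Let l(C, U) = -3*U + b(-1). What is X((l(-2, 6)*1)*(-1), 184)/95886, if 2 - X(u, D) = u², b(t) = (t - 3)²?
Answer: -1/47943 ≈ -2.0858e-5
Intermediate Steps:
b(t) = (-3 + t)²
l(C, U) = 16 - 3*U (l(C, U) = -3*U + (-3 - 1)² = -3*U + (-4)² = -3*U + 16 = 16 - 3*U)
X(u, D) = 2 - u²
X((l(-2, 6)*1)*(-1), 184)/95886 = (2 - (((16 - 3*6)*1)*(-1))²)/95886 = (2 - (((16 - 18)*1)*(-1))²)*(1/95886) = (2 - (-2*1*(-1))²)*(1/95886) = (2 - (-2*(-1))²)*(1/95886) = (2 - 1*2²)*(1/95886) = (2 - 1*4)*(1/95886) = (2 - 4)*(1/95886) = -2*1/95886 = -1/47943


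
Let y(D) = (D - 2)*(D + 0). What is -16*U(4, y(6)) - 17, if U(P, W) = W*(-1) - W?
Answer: 751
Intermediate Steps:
y(D) = D*(-2 + D) (y(D) = (-2 + D)*D = D*(-2 + D))
U(P, W) = -2*W (U(P, W) = -W - W = -2*W)
-16*U(4, y(6)) - 17 = -(-32)*6*(-2 + 6) - 17 = -(-32)*6*4 - 17 = -(-32)*24 - 17 = -16*(-48) - 17 = 768 - 17 = 751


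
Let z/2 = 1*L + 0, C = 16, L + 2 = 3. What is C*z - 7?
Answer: 25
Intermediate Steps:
L = 1 (L = -2 + 3 = 1)
z = 2 (z = 2*(1*1 + 0) = 2*(1 + 0) = 2*1 = 2)
C*z - 7 = 16*2 - 7 = 32 - 7 = 25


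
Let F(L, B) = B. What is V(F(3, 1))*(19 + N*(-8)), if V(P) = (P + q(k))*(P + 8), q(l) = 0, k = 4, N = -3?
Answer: 387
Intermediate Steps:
V(P) = P*(8 + P) (V(P) = (P + 0)*(P + 8) = P*(8 + P))
V(F(3, 1))*(19 + N*(-8)) = (1*(8 + 1))*(19 - 3*(-8)) = (1*9)*(19 + 24) = 9*43 = 387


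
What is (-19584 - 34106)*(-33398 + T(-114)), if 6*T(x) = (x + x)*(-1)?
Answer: 1791098400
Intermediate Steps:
T(x) = -x/3 (T(x) = ((x + x)*(-1))/6 = ((2*x)*(-1))/6 = (-2*x)/6 = -x/3)
(-19584 - 34106)*(-33398 + T(-114)) = (-19584 - 34106)*(-33398 - 1/3*(-114)) = -53690*(-33398 + 38) = -53690*(-33360) = 1791098400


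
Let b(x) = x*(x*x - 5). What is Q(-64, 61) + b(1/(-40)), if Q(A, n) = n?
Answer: 3911999/64000 ≈ 61.125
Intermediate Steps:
b(x) = x*(-5 + x²) (b(x) = x*(x² - 5) = x*(-5 + x²))
Q(-64, 61) + b(1/(-40)) = 61 + (-5 + (1/(-40))²)/(-40) = 61 - (-5 + (-1/40)²)/40 = 61 - (-5 + 1/1600)/40 = 61 - 1/40*(-7999/1600) = 61 + 7999/64000 = 3911999/64000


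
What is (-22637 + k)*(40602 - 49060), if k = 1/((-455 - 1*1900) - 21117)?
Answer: 2247018527285/11736 ≈ 1.9146e+8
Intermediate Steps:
k = -1/23472 (k = 1/((-455 - 1900) - 21117) = 1/(-2355 - 21117) = 1/(-23472) = -1/23472 ≈ -4.2604e-5)
(-22637 + k)*(40602 - 49060) = (-22637 - 1/23472)*(40602 - 49060) = -531335665/23472*(-8458) = 2247018527285/11736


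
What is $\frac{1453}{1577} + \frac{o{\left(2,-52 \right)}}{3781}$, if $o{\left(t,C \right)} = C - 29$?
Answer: $\frac{282424}{313823} \approx 0.89995$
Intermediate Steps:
$o{\left(t,C \right)} = -29 + C$
$\frac{1453}{1577} + \frac{o{\left(2,-52 \right)}}{3781} = \frac{1453}{1577} + \frac{-29 - 52}{3781} = 1453 \cdot \frac{1}{1577} - \frac{81}{3781} = \frac{1453}{1577} - \frac{81}{3781} = \frac{282424}{313823}$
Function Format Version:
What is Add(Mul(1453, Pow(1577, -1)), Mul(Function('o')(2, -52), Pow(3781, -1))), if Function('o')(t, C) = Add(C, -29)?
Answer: Rational(282424, 313823) ≈ 0.89995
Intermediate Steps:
Function('o')(t, C) = Add(-29, C)
Add(Mul(1453, Pow(1577, -1)), Mul(Function('o')(2, -52), Pow(3781, -1))) = Add(Mul(1453, Pow(1577, -1)), Mul(Add(-29, -52), Pow(3781, -1))) = Add(Mul(1453, Rational(1, 1577)), Mul(-81, Rational(1, 3781))) = Add(Rational(1453, 1577), Rational(-81, 3781)) = Rational(282424, 313823)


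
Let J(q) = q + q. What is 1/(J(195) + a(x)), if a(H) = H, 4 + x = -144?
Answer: 1/242 ≈ 0.0041322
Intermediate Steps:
x = -148 (x = -4 - 144 = -148)
J(q) = 2*q
1/(J(195) + a(x)) = 1/(2*195 - 148) = 1/(390 - 148) = 1/242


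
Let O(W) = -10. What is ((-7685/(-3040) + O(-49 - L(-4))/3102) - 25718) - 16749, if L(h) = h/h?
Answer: -40044339889/943008 ≈ -42465.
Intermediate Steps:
L(h) = 1
((-7685/(-3040) + O(-49 - L(-4))/3102) - 25718) - 16749 = ((-7685/(-3040) - 10/3102) - 25718) - 16749 = ((-7685*(-1/3040) - 10*1/3102) - 25718) - 16749 = ((1537/608 - 5/1551) - 25718) - 16749 = (2380847/943008 - 25718) - 16749 = -24249898897/943008 - 16749 = -40044339889/943008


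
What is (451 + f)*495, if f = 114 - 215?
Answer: 173250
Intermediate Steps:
f = -101
(451 + f)*495 = (451 - 101)*495 = 350*495 = 173250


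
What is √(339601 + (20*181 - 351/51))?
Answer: 4*√6199305/17 ≈ 585.84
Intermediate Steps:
√(339601 + (20*181 - 351/51)) = √(339601 + (3620 - 351*1/51)) = √(339601 + (3620 - 117/17)) = √(339601 + 61423/17) = √(5834640/17) = 4*√6199305/17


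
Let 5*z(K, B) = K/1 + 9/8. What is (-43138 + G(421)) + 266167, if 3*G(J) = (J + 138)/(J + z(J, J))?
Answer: 13526954239/60651 ≈ 2.2303e+5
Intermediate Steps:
z(K, B) = 9/40 + K/5 (z(K, B) = (K/1 + 9/8)/5 = (K*1 + 9*(⅛))/5 = (K + 9/8)/5 = (9/8 + K)/5 = 9/40 + K/5)
G(J) = (138 + J)/(3*(9/40 + 6*J/5)) (G(J) = ((J + 138)/(J + (9/40 + J/5)))/3 = ((138 + J)/(9/40 + 6*J/5))/3 = (138 + J)/(3*(9/40 + 6*J/5)))
(-43138 + G(421)) + 266167 = (-43138 + 40*(138 + 421)/(9*(3 + 16*421))) + 266167 = (-43138 + (40/9)*559/(3 + 6736)) + 266167 = (-43138 + (40/9)*559/6739) + 266167 = (-43138 + (40/9)*(1/6739)*559) + 266167 = (-43138 + 22360/60651) + 266167 = -2616340478/60651 + 266167 = 13526954239/60651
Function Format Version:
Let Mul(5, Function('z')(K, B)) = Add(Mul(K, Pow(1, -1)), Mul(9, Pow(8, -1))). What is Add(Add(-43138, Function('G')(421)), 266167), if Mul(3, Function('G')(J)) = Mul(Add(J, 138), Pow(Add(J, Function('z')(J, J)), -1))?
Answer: Rational(13526954239, 60651) ≈ 2.2303e+5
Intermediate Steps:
Function('z')(K, B) = Add(Rational(9, 40), Mul(Rational(1, 5), K)) (Function('z')(K, B) = Mul(Rational(1, 5), Add(Mul(K, Pow(1, -1)), Mul(9, Pow(8, -1)))) = Mul(Rational(1, 5), Add(Mul(K, 1), Mul(9, Rational(1, 8)))) = Mul(Rational(1, 5), Add(K, Rational(9, 8))) = Mul(Rational(1, 5), Add(Rational(9, 8), K)) = Add(Rational(9, 40), Mul(Rational(1, 5), K)))
Function('G')(J) = Mul(Rational(1, 3), Pow(Add(Rational(9, 40), Mul(Rational(6, 5), J)), -1), Add(138, J)) (Function('G')(J) = Mul(Rational(1, 3), Mul(Add(J, 138), Pow(Add(J, Add(Rational(9, 40), Mul(Rational(1, 5), J))), -1))) = Mul(Rational(1, 3), Mul(Add(138, J), Pow(Add(Rational(9, 40), Mul(Rational(6, 5), J)), -1))) = Mul(Rational(1, 3), Mul(Pow(Add(Rational(9, 40), Mul(Rational(6, 5), J)), -1), Add(138, J))) = Mul(Rational(1, 3), Pow(Add(Rational(9, 40), Mul(Rational(6, 5), J)), -1), Add(138, J)))
Add(Add(-43138, Function('G')(421)), 266167) = Add(Add(-43138, Mul(Rational(40, 9), Pow(Add(3, Mul(16, 421)), -1), Add(138, 421))), 266167) = Add(Add(-43138, Mul(Rational(40, 9), Pow(Add(3, 6736), -1), 559)), 266167) = Add(Add(-43138, Mul(Rational(40, 9), Pow(6739, -1), 559)), 266167) = Add(Add(-43138, Mul(Rational(40, 9), Rational(1, 6739), 559)), 266167) = Add(Add(-43138, Rational(22360, 60651)), 266167) = Add(Rational(-2616340478, 60651), 266167) = Rational(13526954239, 60651)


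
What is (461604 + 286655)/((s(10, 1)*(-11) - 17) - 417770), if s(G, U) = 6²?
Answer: -748259/418183 ≈ -1.7893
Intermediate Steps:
s(G, U) = 36
(461604 + 286655)/((s(10, 1)*(-11) - 17) - 417770) = (461604 + 286655)/((36*(-11) - 17) - 417770) = 748259/((-396 - 17) - 417770) = 748259/(-413 - 417770) = 748259/(-418183) = 748259*(-1/418183) = -748259/418183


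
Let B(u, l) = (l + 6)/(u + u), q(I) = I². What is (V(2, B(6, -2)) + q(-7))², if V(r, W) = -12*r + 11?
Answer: 1296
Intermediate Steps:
B(u, l) = (6 + l)/(2*u) (B(u, l) = (6 + l)/((2*u)) = (6 + l)*(1/(2*u)) = (6 + l)/(2*u))
V(r, W) = 11 - 12*r
(V(2, B(6, -2)) + q(-7))² = ((11 - 12*2) + (-7)²)² = ((11 - 24) + 49)² = (-13 + 49)² = 36² = 1296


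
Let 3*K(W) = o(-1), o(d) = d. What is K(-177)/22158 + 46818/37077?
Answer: 61022405/48326598 ≈ 1.2627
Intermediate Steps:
K(W) = -⅓ (K(W) = (⅓)*(-1) = -⅓)
K(-177)/22158 + 46818/37077 = -⅓/22158 + 46818/37077 = -⅓*1/22158 + 46818*(1/37077) = -1/66474 + 918/727 = 61022405/48326598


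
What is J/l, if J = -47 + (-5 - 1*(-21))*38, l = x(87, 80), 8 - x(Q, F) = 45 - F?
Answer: 561/43 ≈ 13.047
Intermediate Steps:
x(Q, F) = -37 + F (x(Q, F) = 8 - (45 - F) = 8 + (-45 + F) = -37 + F)
l = 43 (l = -37 + 80 = 43)
J = 561 (J = -47 + (-5 + 21)*38 = -47 + 16*38 = -47 + 608 = 561)
J/l = 561/43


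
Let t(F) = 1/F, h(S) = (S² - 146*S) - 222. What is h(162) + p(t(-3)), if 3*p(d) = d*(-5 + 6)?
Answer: 21329/9 ≈ 2369.9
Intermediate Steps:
h(S) = -222 + S² - 146*S
p(d) = d/3 (p(d) = (d*(-5 + 6))/3 = (d*1)/3 = d/3)
h(162) + p(t(-3)) = (-222 + 162² - 146*162) + (⅓)/(-3) = (-222 + 26244 - 23652) + (⅓)*(-⅓) = 2370 - ⅑ = 21329/9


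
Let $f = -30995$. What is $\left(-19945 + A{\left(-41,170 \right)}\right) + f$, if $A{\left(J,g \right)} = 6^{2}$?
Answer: $-50904$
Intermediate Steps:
$A{\left(J,g \right)} = 36$
$\left(-19945 + A{\left(-41,170 \right)}\right) + f = \left(-19945 + 36\right) - 30995 = -19909 - 30995 = -50904$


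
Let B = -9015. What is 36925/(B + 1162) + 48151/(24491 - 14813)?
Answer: 20769653/76001334 ≈ 0.27328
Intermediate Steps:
36925/(B + 1162) + 48151/(24491 - 14813) = 36925/(-9015 + 1162) + 48151/(24491 - 14813) = 36925/(-7853) + 48151/9678 = 36925*(-1/7853) + 48151*(1/9678) = -36925/7853 + 48151/9678 = 20769653/76001334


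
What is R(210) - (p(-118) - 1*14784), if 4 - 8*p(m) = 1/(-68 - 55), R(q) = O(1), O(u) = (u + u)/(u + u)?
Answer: 14547947/984 ≈ 14785.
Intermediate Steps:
O(u) = 1 (O(u) = (2*u)/((2*u)) = (2*u)*(1/(2*u)) = 1)
R(q) = 1
p(m) = 493/984 (p(m) = ½ - 1/(8*(-68 - 55)) = ½ - ⅛/(-123) = ½ - ⅛*(-1/123) = ½ + 1/984 = 493/984)
R(210) - (p(-118) - 1*14784) = 1 - (493/984 - 1*14784) = 1 - (493/984 - 14784) = 1 - 1*(-14546963/984) = 1 + 14546963/984 = 14547947/984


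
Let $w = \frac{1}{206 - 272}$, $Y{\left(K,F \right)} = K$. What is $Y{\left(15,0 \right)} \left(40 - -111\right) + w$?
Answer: $\frac{149489}{66} \approx 2265.0$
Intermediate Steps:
$w = - \frac{1}{66}$ ($w = \frac{1}{-66} = - \frac{1}{66} \approx -0.015152$)
$Y{\left(15,0 \right)} \left(40 - -111\right) + w = 15 \left(40 - -111\right) - \frac{1}{66} = 15 \left(40 + 111\right) - \frac{1}{66} = 15 \cdot 151 - \frac{1}{66} = 2265 - \frac{1}{66} = \frac{149489}{66}$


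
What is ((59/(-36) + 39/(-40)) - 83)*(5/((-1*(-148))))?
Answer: -833/288 ≈ -2.8924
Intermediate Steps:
((59/(-36) + 39/(-40)) - 83)*(5/((-1*(-148)))) = ((59*(-1/36) + 39*(-1/40)) - 83)*(5/148) = ((-59/36 - 39/40) - 83)*(5*(1/148)) = (-941/360 - 83)*(5/148) = -30821/360*5/148 = -833/288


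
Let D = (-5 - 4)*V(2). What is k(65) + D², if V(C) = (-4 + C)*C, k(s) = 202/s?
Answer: 84442/65 ≈ 1299.1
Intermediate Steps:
V(C) = C*(-4 + C)
D = 36 (D = (-5 - 4)*(2*(-4 + 2)) = -18*(-2) = -9*(-4) = 36)
k(65) + D² = 202/65 + 36² = 202*(1/65) + 1296 = 202/65 + 1296 = 84442/65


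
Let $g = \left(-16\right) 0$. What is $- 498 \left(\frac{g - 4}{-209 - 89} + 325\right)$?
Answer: $- \frac{24116646}{149} \approx -1.6186 \cdot 10^{5}$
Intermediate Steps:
$g = 0$
$- 498 \left(\frac{g - 4}{-209 - 89} + 325\right) = - 498 \left(\frac{0 - 4}{-209 - 89} + 325\right) = - 498 \left(- \frac{4}{-298} + 325\right) = - 498 \left(\left(-4\right) \left(- \frac{1}{298}\right) + 325\right) = - 498 \left(\frac{2}{149} + 325\right) = \left(-498\right) \frac{48427}{149} = - \frac{24116646}{149}$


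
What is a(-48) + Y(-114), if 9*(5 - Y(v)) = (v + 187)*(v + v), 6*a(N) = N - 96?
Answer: 5491/3 ≈ 1830.3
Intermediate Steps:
a(N) = -16 + N/6 (a(N) = (N - 96)/6 = (-96 + N)/6 = -16 + N/6)
Y(v) = 5 - 2*v*(187 + v)/9 (Y(v) = 5 - (v + 187)*(v + v)/9 = 5 - (187 + v)*2*v/9 = 5 - 2*v*(187 + v)/9)
a(-48) + Y(-114) = (-16 + (⅙)*(-48)) + (5 - 374/9*(-114) - 2/9*(-114)²) = (-16 - 8) + (5 + 14212/3 - 2/9*12996) = -24 + (5 + 14212/3 - 2888) = -24 + 5563/3 = 5491/3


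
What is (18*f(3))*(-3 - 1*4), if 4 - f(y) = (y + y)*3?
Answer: 1764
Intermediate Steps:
f(y) = 4 - 6*y (f(y) = 4 - (y + y)*3 = 4 - 2*y*3 = 4 - 6*y)
(18*f(3))*(-3 - 1*4) = (18*(4 - 6*3))*(-3 - 1*4) = (18*(4 - 18))*(-3 - 4) = (18*(-14))*(-7) = -252*(-7) = 1764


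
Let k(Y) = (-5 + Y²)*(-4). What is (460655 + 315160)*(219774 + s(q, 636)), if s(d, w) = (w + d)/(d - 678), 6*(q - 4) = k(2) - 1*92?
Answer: 176129868967260/1033 ≈ 1.7050e+11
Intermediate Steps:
k(Y) = 20 - 4*Y²
q = -32/3 (q = 4 + ((20 - 4*2²) - 1*92)/6 = 4 + ((20 - 4*4) - 92)/6 = 4 + ((20 - 16) - 92)/6 = 4 + (4 - 92)/6 = 4 + (⅙)*(-88) = 4 - 44/3 = -32/3 ≈ -10.667)
s(d, w) = (d + w)/(-678 + d)
(460655 + 315160)*(219774 + s(q, 636)) = (460655 + 315160)*(219774 + (-32/3 + 636)/(-678 - 32/3)) = 775815*(219774 + (1876/3)/(-2066/3)) = 775815*(219774 - 3/2066*1876/3) = 775815*(219774 - 938/1033) = 775815*(227025604/1033) = 176129868967260/1033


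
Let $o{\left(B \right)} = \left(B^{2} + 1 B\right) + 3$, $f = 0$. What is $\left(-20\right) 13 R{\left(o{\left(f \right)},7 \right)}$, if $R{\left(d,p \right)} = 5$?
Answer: $-1300$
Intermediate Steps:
$o{\left(B \right)} = 3 + B + B^{2}$ ($o{\left(B \right)} = \left(B^{2} + B\right) + 3 = \left(B + B^{2}\right) + 3 = 3 + B + B^{2}$)
$\left(-20\right) 13 R{\left(o{\left(f \right)},7 \right)} = \left(-20\right) 13 \cdot 5 = \left(-260\right) 5 = -1300$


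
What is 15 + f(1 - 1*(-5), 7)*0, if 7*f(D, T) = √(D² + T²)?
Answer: 15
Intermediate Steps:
f(D, T) = √(D² + T²)/7
15 + f(1 - 1*(-5), 7)*0 = 15 + (√((1 - 1*(-5))² + 7²)/7)*0 = 15 + (√((1 + 5)² + 49)/7)*0 = 15 + (√(6² + 49)/7)*0 = 15 + (√(36 + 49)/7)*0 = 15 + (√85/7)*0 = 15 + 0 = 15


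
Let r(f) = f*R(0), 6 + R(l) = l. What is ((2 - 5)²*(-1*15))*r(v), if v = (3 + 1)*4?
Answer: 12960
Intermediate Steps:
R(l) = -6 + l
v = 16 (v = 4*4 = 16)
r(f) = -6*f (r(f) = f*(-6 + 0) = f*(-6) = -6*f)
((2 - 5)²*(-1*15))*r(v) = ((2 - 5)²*(-1*15))*(-6*16) = ((-3)²*(-15))*(-96) = (9*(-15))*(-96) = -135*(-96) = 12960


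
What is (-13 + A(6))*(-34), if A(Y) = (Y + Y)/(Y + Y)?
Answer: 408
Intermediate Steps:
A(Y) = 1 (A(Y) = (2*Y)/((2*Y)) = (2*Y)*(1/(2*Y)) = 1)
(-13 + A(6))*(-34) = (-13 + 1)*(-34) = -12*(-34) = 408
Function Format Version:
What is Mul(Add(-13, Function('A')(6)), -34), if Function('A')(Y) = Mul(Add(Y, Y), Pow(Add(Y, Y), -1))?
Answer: 408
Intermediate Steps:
Function('A')(Y) = 1 (Function('A')(Y) = Mul(Mul(2, Y), Pow(Mul(2, Y), -1)) = Mul(Mul(2, Y), Mul(Rational(1, 2), Pow(Y, -1))) = 1)
Mul(Add(-13, Function('A')(6)), -34) = Mul(Add(-13, 1), -34) = Mul(-12, -34) = 408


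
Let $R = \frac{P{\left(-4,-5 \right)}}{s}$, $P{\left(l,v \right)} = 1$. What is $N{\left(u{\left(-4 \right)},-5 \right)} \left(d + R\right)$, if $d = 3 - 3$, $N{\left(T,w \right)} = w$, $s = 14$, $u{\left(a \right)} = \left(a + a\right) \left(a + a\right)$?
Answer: $- \frac{5}{14} \approx -0.35714$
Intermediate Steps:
$u{\left(a \right)} = 4 a^{2}$ ($u{\left(a \right)} = 2 a 2 a = 4 a^{2}$)
$R = \frac{1}{14}$ ($R = 1 \cdot \frac{1}{14} = \frac{1}{14} \approx 0.071429$)
$d = 0$ ($d = 3 - 3 = 0$)
$N{\left(u{\left(-4 \right)},-5 \right)} \left(d + R\right) = - 5 \left(0 + \frac{1}{14}\right) = \left(-5\right) \frac{1}{14} = - \frac{5}{14}$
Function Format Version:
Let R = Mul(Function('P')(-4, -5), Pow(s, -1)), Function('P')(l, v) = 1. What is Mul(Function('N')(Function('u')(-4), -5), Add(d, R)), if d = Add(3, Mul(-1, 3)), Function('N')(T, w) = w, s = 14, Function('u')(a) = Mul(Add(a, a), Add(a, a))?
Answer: Rational(-5, 14) ≈ -0.35714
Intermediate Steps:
Function('u')(a) = Mul(4, Pow(a, 2)) (Function('u')(a) = Mul(Mul(2, a), Mul(2, a)) = Mul(4, Pow(a, 2)))
R = Rational(1, 14) (R = Mul(1, Pow(14, -1)) = Mul(1, Rational(1, 14)) = Rational(1, 14) ≈ 0.071429)
d = 0 (d = Add(3, -3) = 0)
Mul(Function('N')(Function('u')(-4), -5), Add(d, R)) = Mul(-5, Add(0, Rational(1, 14))) = Mul(-5, Rational(1, 14)) = Rational(-5, 14)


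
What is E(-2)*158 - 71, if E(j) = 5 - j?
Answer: 1035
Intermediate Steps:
E(-2)*158 - 71 = (5 - 1*(-2))*158 - 71 = (5 + 2)*158 - 71 = 7*158 - 71 = 1106 - 71 = 1035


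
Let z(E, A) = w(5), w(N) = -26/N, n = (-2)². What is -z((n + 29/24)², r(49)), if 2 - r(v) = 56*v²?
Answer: 26/5 ≈ 5.2000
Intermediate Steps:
n = 4
r(v) = 2 - 56*v²
z(E, A) = -26/5
-z((n + 29/24)², r(49)) = -1*(-26/5) = 26/5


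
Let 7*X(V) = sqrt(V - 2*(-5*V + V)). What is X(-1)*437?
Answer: 1311*I/7 ≈ 187.29*I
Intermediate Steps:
X(V) = 3*sqrt(V)/7 (X(V) = sqrt(V - 2*(-5*V + V))/7 = sqrt(V - (-8)*V)/7 = sqrt(V + 8*V)/7 = sqrt(9*V)/7 = (3*sqrt(V))/7 = 3*sqrt(V)/7)
X(-1)*437 = (3*sqrt(-1)/7)*437 = (3*I/7)*437 = 1311*I/7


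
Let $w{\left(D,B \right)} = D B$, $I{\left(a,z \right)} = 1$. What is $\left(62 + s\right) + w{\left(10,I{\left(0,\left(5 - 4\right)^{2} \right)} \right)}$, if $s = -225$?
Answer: $-153$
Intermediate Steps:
$w{\left(D,B \right)} = B D$
$\left(62 + s\right) + w{\left(10,I{\left(0,\left(5 - 4\right)^{2} \right)} \right)} = \left(62 - 225\right) + 1 \cdot 10 = -163 + 10 = -153$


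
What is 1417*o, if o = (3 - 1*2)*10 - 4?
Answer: 8502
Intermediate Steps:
o = 6 (o = (3 - 2)*10 - 4 = 1*10 - 4 = 10 - 4 = 6)
1417*o = 1417*6 = 8502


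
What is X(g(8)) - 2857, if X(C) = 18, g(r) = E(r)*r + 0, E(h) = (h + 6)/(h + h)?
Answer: -2839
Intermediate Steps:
E(h) = (6 + h)/(2*h) (E(h) = (6 + h)/((2*h)) = (6 + h)*(1/(2*h)) = (6 + h)/(2*h))
g(r) = 3 + r/2 (g(r) = ((6 + r)/(2*r))*r + 0 = (3 + r/2) + 0 = 3 + r/2)
X(g(8)) - 2857 = 18 - 2857 = -2839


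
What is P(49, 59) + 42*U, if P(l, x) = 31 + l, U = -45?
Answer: -1810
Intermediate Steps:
P(49, 59) + 42*U = (31 + 49) + 42*(-45) = 80 - 1890 = -1810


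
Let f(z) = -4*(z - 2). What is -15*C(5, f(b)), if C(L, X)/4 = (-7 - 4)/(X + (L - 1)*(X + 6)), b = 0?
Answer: 165/16 ≈ 10.313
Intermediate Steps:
f(z) = 8 - 4*z (f(z) = -4*(-2 + z) = 8 - 4*z)
C(L, X) = -44/(X + (-1 + L)*(6 + X)) (C(L, X) = 4*((-7 - 4)/(X + (L - 1)*(X + 6))) = 4*(-11/(X + (-1 + L)*(6 + X))) = -44/(X + (-1 + L)*(6 + X)))
-15*C(5, f(b)) = -(-660)/(-6 + 6*5 + 5*(8 - 4*0)) = -(-660)/(-6 + 30 + 5*(8 + 0)) = -(-660)/(-6 + 30 + 5*8) = -(-660)/(-6 + 30 + 40) = -(-660)/64 = -15*(-11/16) = 165/16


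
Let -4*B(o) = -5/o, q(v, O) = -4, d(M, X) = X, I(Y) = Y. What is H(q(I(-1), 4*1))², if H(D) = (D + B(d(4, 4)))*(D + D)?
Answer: 3481/4 ≈ 870.25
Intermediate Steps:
B(o) = 5/(4*o) (B(o) = -(-5)/(4*o) = 5/(4*o))
H(D) = 2*D*(5/16 + D) (H(D) = (D + (5/4)/4)*(D + D) = (D + (5/4)*(¼))*(2*D) = (D + 5/16)*(2*D) = (5/16 + D)*(2*D) = 2*D*(5/16 + D))
H(q(I(-1), 4*1))² = ((⅛)*(-4)*(5 + 16*(-4)))² = ((⅛)*(-4)*(5 - 64))² = ((⅛)*(-4)*(-59))² = (59/2)² = 3481/4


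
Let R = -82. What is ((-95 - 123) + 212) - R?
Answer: 76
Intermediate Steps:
((-95 - 123) + 212) - R = ((-95 - 123) + 212) - 1*(-82) = (-218 + 212) + 82 = -6 + 82 = 76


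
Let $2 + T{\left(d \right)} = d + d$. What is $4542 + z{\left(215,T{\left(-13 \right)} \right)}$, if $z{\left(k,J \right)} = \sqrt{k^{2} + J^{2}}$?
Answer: $4542 + \sqrt{47009} \approx 4758.8$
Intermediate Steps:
$T{\left(d \right)} = -2 + 2 d$ ($T{\left(d \right)} = -2 + \left(d + d\right) = -2 + 2 d$)
$z{\left(k,J \right)} = \sqrt{J^{2} + k^{2}}$
$4542 + z{\left(215,T{\left(-13 \right)} \right)} = 4542 + \sqrt{\left(-2 + 2 \left(-13\right)\right)^{2} + 215^{2}} = 4542 + \sqrt{\left(-2 - 26\right)^{2} + 46225} = 4542 + \sqrt{\left(-28\right)^{2} + 46225} = 4542 + \sqrt{784 + 46225} = 4542 + \sqrt{47009}$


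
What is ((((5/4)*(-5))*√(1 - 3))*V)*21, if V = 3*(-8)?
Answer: 3150*I*√2 ≈ 4454.8*I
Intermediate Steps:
V = -24
((((5/4)*(-5))*√(1 - 3))*V)*21 = ((((5/4)*(-5))*√(1 - 3))*(-24))*21 = ((((5*(¼))*(-5))*√(-2))*(-24))*21 = ((((5/4)*(-5))*(I*√2))*(-24))*21 = (-25*I*√2/4*(-24))*21 = (150*I*√2)*21 = 3150*I*√2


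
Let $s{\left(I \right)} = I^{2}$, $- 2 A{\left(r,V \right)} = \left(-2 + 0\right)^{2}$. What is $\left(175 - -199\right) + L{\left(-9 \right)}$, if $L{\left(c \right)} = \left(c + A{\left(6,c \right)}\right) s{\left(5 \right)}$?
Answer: $99$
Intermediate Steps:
$A{\left(r,V \right)} = -2$ ($A{\left(r,V \right)} = - \frac{\left(-2 + 0\right)^{2}}{2} = - \frac{\left(-2\right)^{2}}{2} = \left(- \frac{1}{2}\right) 4 = -2$)
$L{\left(c \right)} = -50 + 25 c$ ($L{\left(c \right)} = \left(c - 2\right) 5^{2} = \left(-2 + c\right) 25 = -50 + 25 c$)
$\left(175 - -199\right) + L{\left(-9 \right)} = \left(175 - -199\right) + \left(-50 + 25 \left(-9\right)\right) = \left(175 + 199\right) - 275 = 374 - 275 = 99$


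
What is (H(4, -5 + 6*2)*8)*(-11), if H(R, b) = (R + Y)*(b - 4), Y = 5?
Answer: -2376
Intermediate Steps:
H(R, b) = (-4 + b)*(5 + R) (H(R, b) = (R + 5)*(b - 4) = (5 + R)*(-4 + b) = (-4 + b)*(5 + R))
(H(4, -5 + 6*2)*8)*(-11) = ((-20 - 4*4 + 5*(-5 + 6*2) + 4*(-5 + 6*2))*8)*(-11) = ((-20 - 16 + 5*(-5 + 12) + 4*(-5 + 12))*8)*(-11) = ((-20 - 16 + 5*7 + 4*7)*8)*(-11) = ((-20 - 16 + 35 + 28)*8)*(-11) = (27*8)*(-11) = 216*(-11) = -2376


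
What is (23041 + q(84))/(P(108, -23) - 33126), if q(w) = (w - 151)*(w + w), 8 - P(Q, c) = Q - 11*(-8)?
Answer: -11785/33314 ≈ -0.35375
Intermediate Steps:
P(Q, c) = -80 - Q (P(Q, c) = 8 - (Q - 11*(-8)) = 8 - (Q + 88) = 8 - (88 + Q) = 8 + (-88 - Q) = -80 - Q)
q(w) = 2*w*(-151 + w) (q(w) = (-151 + w)*(2*w) = 2*w*(-151 + w))
(23041 + q(84))/(P(108, -23) - 33126) = (23041 + 2*84*(-151 + 84))/((-80 - 1*108) - 33126) = (23041 + 2*84*(-67))/((-80 - 108) - 33126) = (23041 - 11256)/(-188 - 33126) = 11785/(-33314) = 11785*(-1/33314) = -11785/33314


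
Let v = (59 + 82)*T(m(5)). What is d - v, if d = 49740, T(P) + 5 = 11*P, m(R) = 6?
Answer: 41139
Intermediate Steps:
T(P) = -5 + 11*P
v = 8601 (v = (59 + 82)*(-5 + 11*6) = 141*(-5 + 66) = 141*61 = 8601)
d - v = 49740 - 1*8601 = 49740 - 8601 = 41139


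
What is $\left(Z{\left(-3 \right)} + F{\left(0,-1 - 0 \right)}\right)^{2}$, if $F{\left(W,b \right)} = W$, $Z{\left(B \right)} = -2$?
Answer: $4$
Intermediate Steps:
$\left(Z{\left(-3 \right)} + F{\left(0,-1 - 0 \right)}\right)^{2} = \left(-2 + 0\right)^{2} = \left(-2\right)^{2} = 4$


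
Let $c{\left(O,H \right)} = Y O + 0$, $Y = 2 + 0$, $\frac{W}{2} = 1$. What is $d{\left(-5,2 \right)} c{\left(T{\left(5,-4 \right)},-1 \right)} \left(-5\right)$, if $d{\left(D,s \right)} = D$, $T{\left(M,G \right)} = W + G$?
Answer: $-100$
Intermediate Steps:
$W = 2$ ($W = 2 \cdot 1 = 2$)
$Y = 2$
$T{\left(M,G \right)} = 2 + G$
$c{\left(O,H \right)} = 2 O$ ($c{\left(O,H \right)} = 2 O + 0 = 2 O$)
$d{\left(-5,2 \right)} c{\left(T{\left(5,-4 \right)},-1 \right)} \left(-5\right) = - 5 \cdot 2 \left(2 - 4\right) \left(-5\right) = - 5 \cdot 2 \left(-2\right) \left(-5\right) = \left(-5\right) \left(-4\right) \left(-5\right) = 20 \left(-5\right) = -100$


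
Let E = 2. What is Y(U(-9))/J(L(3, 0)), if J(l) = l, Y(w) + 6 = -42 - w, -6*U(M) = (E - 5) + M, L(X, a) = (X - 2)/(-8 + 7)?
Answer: 50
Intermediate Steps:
L(X, a) = 2 - X (L(X, a) = (-2 + X)/(-1) = (-2 + X)*(-1) = 2 - X)
U(M) = ½ - M/6 (U(M) = -((2 - 5) + M)/6 = -(-3 + M)/6 = ½ - M/6)
Y(w) = -48 - w (Y(w) = -6 + (-42 - w) = -48 - w)
Y(U(-9))/J(L(3, 0)) = (-48 - (½ - ⅙*(-9)))/(2 - 1*3) = (-48 - (½ + 3/2))/(2 - 3) = (-48 - 1*2)/(-1) = (-48 - 2)*(-1) = -50*(-1) = 50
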